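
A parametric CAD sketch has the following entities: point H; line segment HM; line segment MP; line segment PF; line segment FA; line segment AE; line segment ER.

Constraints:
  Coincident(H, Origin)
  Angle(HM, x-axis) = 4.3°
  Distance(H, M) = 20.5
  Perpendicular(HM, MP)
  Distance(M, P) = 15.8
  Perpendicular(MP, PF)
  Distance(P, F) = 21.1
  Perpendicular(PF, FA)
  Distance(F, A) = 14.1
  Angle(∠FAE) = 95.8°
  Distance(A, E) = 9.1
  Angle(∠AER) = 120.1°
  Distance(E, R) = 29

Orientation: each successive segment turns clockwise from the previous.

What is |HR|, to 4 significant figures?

35.17

H is at the origin; HM runs at 4.3° with length 20.5, so M = (20.44, 1.537). The perpendicularity gives MP at right angles to HM, so MP runs at -85.70°; with |MP| = 15.8, P = (21.63, -14.22). MP ⟂ PF, so PF runs at -175.7°; with |PF| = 21.1, F = (0.5864, -15.80). PF ⟂ FA, so FA runs at 94.30°; with |FA| = 14.1, A = (-0.4708, -1.740). ∠FAE = 95.8° gives AE at 10.10° from the x-axis; with |AE| = 9.1, E = (8.488, -0.1444). ∠AER = 120.1° gives ER at -49.80° from the x-axis; with |ER| = 29.0, R = (27.21, -22.29). Then |HR| = |R − H| = 35.17.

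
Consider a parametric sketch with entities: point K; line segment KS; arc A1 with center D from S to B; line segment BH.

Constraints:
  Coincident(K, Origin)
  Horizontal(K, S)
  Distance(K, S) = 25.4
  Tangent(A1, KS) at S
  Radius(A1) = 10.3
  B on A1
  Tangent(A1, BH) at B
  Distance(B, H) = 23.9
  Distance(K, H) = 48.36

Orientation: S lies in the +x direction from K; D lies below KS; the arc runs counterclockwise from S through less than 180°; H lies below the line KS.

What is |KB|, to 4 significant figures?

24.51

Checks: K.y = 0.00, S.y = 0.00 ✓; |DB| = 10.30 ✓; ∠(DB, BH) = 90.00° ✓; |BH| = 23.90 ✓; |KH| = 48.36 ✓.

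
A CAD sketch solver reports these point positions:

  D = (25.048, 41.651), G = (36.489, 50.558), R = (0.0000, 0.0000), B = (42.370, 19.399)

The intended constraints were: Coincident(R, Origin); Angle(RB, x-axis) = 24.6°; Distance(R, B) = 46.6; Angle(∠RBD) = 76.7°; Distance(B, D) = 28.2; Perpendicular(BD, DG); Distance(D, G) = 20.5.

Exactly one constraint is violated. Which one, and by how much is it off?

Distance(D, G) = 20.5 — off by 6.00.

R = (0.00, 0.00) ✓; RB at 24.60° ✓; |RB| = 46.60 ✓; ∠RBD = 76.70° ✓; |BD| = 28.20 ✓; ∠(BD, DG) = 90.00° ✓; |DG| = 14.50 ✗.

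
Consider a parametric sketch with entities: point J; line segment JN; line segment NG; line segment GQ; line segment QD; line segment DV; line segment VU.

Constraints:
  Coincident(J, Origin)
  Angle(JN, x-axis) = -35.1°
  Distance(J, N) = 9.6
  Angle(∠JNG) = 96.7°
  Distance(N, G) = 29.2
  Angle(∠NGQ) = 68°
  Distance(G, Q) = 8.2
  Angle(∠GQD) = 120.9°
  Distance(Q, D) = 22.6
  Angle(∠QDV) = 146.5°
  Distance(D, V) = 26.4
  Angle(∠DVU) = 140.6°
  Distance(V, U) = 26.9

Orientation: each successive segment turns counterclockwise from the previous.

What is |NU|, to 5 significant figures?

40.037

J is at the origin; JN runs at -35.1° with length 9.6, so N = (7.8542, -5.5201). ∠JNG = 96.7° gives NG at 48.200° from the x-axis; with |NG| = 29.2, G = (27.317, 16.248). ∠NGQ = 68.0° gives GQ at 160.20° from the x-axis; with |GQ| = 8.2, Q = (19.602, 19.025). ∠GQD = 120.9° gives QD at -140.70° from the x-axis; with |QD| = 22.6, D = (2.1130, 4.7111). ∠QDV = 146.5° gives DV at -107.20° from the x-axis; with |DV| = 26.4, V = (-5.6937, -20.508). ∠DVU = 140.6° gives VU at -67.800° from the x-axis; with |VU| = 26.9, U = (4.4702, -45.414). Then |NU| = |U − N| = 40.037.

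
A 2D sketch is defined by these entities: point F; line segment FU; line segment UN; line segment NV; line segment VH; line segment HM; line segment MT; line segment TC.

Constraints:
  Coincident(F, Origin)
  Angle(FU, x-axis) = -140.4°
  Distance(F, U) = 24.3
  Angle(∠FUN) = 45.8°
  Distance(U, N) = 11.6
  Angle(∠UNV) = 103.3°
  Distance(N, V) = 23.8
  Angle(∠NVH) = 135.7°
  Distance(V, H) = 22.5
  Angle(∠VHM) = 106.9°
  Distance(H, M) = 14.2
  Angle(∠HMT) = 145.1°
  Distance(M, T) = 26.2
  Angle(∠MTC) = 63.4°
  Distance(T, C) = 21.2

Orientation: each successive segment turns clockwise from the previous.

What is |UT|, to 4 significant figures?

31.91

F is at the origin; FU runs at -140.4° with length 24.3, so U = (-18.72, -15.49). ∠FUN = 45.8° gives UN at 85.40° from the x-axis; with |UN| = 11.6, N = (-17.79, -3.927). ∠UNV = 103.3° gives NV at 8.700° from the x-axis; with |NV| = 23.8, V = (5.733, -0.3268). ∠NVH = 135.7° gives VH at -35.60° from the x-axis; with |VH| = 22.5, H = (24.03, -13.42). ∠VHM = 106.9° gives HM at -108.7° from the x-axis; with |HM| = 14.2, M = (19.48, -26.87). ∠HMT = 145.1° gives MT at -143.6° from the x-axis; with |MT| = 26.2, T = (-1.613, -42.42). Then |UT| = |T − U| = 31.91.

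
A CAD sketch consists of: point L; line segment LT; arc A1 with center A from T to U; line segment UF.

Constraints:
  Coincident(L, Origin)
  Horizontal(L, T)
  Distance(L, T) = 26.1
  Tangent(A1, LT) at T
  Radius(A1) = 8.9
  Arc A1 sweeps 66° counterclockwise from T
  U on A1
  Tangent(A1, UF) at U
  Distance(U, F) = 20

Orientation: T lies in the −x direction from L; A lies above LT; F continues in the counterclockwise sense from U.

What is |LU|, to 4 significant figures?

18.73

L is at the origin; LT is horizontal with |LT| = 26.1 and T on the −x side, so T = (-26.10, 0.000). A1 meets LT tangentially, so AT is at right angles to LT, so A = T + (0, 8.9) = (-26.10, 8.900). On A1, T sits at bearing -90° from A; a 66° counterclockwise sweep puts U at bearing -24°, so U = A + 8.9·(cos -24°, sin -24°) = (-17.97, 5.280). Then |LU| = |U − L| = 18.73.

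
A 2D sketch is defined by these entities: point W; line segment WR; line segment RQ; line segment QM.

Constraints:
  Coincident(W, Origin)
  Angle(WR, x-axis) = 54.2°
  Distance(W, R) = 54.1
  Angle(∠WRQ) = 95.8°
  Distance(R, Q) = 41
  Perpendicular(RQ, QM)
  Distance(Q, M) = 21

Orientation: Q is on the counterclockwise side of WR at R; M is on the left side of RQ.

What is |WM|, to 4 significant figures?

56.89

W is at the origin; WR runs at 54.2° with length 54.1, so R = 54.1·(cos 54.2°, sin 54.2°) = (31.65, 43.88). ∠WRQ = 95.8°, so RQ runs at 54.2° + (180° − 95.8°) = 138.4° from the x-axis; with |RQ| = 41.0, Q = R + 41.0·(cos 138.4°, sin 138.4°) = (0.9865, 71.10). The perpendicularity gives QM at right angles to RQ; with |QM| = 21.0 on the left of RQ, M = Q + 21.0·(-0.6639, -0.7478) = (-12.96, 55.40). Then |WM| = |M − W| = 56.89.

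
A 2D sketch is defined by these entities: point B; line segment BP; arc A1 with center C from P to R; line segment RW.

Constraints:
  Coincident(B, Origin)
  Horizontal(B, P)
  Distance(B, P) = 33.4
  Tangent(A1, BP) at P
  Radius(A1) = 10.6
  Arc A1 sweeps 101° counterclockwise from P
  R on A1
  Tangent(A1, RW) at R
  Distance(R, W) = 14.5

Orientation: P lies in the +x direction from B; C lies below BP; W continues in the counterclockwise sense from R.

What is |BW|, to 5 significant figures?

37.214

B is at the origin; BP is horizontal with |BP| = 33.4 and P on the +x side, so P = (33.400, 0.0000). The tangent condition forces CP to be normal to BP, so C = P + (0, -10.6) = (33.400, -10.600). On A1, P sits at bearing 90° from C; a 101° counterclockwise sweep puts R at bearing 191°, so R = C + 10.6·(cos 191°, sin 191°) = (22.995, -12.623). A1 meets RW tangentially, so CR is at right angles to RW, so RW runs along (−sin 191°, cos 191°); with |RW| = 14.5, W = (25.761, -26.856). Then |BW| = |W − B| = 37.214.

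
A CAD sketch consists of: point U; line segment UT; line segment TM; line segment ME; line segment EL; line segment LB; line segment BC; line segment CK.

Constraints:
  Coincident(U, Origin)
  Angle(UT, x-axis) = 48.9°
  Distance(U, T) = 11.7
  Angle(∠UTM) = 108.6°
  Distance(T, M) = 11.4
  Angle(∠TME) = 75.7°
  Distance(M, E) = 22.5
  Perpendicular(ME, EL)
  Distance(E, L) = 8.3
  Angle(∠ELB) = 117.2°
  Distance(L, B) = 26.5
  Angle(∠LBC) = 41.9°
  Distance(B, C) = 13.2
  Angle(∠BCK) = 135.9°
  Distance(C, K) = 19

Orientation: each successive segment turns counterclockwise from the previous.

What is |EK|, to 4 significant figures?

1.642

∠LBC = 41.9° gives BC at 155.5° from the x-axis; with |BC| = 13.2, C = (5.023, 10.35). ∠BCK = 135.9° gives CK at -160.4° from the x-axis; with |CK| = 19.0, K = (-12.88, 3.976). Then |EK| = |K − E| = 1.642.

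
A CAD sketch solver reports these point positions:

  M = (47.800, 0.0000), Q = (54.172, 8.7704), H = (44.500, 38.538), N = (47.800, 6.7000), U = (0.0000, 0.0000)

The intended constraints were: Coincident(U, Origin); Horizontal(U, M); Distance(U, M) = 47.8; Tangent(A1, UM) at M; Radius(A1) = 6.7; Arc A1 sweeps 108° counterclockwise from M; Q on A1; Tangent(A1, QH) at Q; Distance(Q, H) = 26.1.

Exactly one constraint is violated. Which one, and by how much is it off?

Distance(Q, H) = 26.1 — off by 5.20.

U = (0.00, 0.00) ✓; U.y = 0.00, M.y = 0.00 ✓; |UM| = 47.80 ✓; ∠(NM, MU) = 90.00° ✓; |NM| = 6.700 ✓; bearing(N→Q) − bearing(N→M) = 108.0° ✓; |NQ| = 6.700 ✓; ∠(NQ, QH) = 90.00° ✓; |QH| = 31.30 ✗.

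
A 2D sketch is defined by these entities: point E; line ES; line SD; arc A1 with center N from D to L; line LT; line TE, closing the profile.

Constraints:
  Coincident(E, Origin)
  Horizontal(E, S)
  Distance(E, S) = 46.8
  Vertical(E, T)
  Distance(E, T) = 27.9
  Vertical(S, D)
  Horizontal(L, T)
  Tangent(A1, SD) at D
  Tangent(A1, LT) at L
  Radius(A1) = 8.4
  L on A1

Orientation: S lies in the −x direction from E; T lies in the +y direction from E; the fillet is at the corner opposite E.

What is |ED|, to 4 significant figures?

50.70

E is at the origin; ES is horizontal with |ES| = 46.8 and S on the −x side, so S = (-46.80, 0.000). ET is vertical with |ET| = 27.9 and T on the +y side, so T = (0.000, 27.90). The virtual corner opposite E is at (-46.80, 27.90). Tangency of A1 to SD means the radius ND is perpendicular to SD and A1 meets LT tangentially, so NL is at right angles to LT, with radius 8.4, so the center N sits 8.4 in from both sides at N = (-38.40, 19.50). That places the tangent points at D = (-46.80, 19.50) on SD and L = (-38.40, 27.90) on LT. Then |ED| = |D − E| = 50.70.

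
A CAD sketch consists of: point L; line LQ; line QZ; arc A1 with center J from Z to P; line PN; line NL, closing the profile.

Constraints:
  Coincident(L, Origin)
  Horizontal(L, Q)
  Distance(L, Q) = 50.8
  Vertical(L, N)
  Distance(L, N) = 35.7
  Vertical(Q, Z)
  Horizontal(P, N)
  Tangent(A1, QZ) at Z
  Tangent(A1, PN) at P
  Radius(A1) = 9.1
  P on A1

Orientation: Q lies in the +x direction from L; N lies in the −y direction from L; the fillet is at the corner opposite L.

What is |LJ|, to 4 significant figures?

49.46

LN is vertical with |LN| = 35.7 and N on the −y side, so N = (0.000, -35.70). The virtual corner opposite L is at (50.80, -35.70). The tangent condition forces JZ to be normal to QZ and A1 meets PN tangentially, so JP is at right angles to PN, with radius 9.1, so the center J sits 9.1 in from both sides at J = (41.70, -26.60). Then |LJ| = |J − L| = 49.46.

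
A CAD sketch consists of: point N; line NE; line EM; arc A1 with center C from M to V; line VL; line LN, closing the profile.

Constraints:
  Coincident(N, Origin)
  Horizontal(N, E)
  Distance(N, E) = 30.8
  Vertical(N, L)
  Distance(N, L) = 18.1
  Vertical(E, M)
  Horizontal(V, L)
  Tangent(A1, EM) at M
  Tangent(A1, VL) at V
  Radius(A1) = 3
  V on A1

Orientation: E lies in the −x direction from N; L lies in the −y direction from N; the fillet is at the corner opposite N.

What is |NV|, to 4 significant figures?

33.17

N is at the origin; NE is horizontal with |NE| = 30.8 and E on the −x side, so E = (-30.80, 0.000). N and L share the same x with |NL| = 18.1 and L on the −y side, so L = (0.000, -18.10). The virtual corner opposite N is at (-30.80, -18.10). Since A1 is tangent to EM there, CM ⟂ EM and tangency of A1 to VL means the radius CV is perpendicular to VL, with radius 3.0, so the center C sits 3.0 in from both sides at C = (-27.80, -15.10). That places the tangent points at M = (-30.80, -15.10) on EM and V = (-27.80, -18.10) on VL. Then |NV| = |V − N| = 33.17.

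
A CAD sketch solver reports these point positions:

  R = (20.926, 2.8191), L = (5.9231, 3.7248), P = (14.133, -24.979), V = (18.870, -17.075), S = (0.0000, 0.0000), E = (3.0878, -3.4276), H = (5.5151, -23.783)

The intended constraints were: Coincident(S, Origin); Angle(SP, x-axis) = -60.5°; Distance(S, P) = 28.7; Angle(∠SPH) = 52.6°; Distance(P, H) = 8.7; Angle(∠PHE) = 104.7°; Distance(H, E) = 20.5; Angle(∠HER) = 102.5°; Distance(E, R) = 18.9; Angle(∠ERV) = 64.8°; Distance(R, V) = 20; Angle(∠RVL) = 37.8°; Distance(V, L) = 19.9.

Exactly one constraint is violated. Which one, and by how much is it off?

Distance(V, L) = 19.9 — off by 4.60.

S = (0.00, 0.00) ✓; SP at -60.50° ✓; |SP| = 28.70 ✓; ∠SPH = 52.60° ✓; |PH| = 8.700 ✓; ∠PHE = 104.7° ✓; |HE| = 20.50 ✓; ∠HER = 102.5° ✓; |ER| = 18.90 ✓; ∠ERV = 64.80° ✓; |RV| = 20.00 ✓; ∠RVL = 37.80° ✓; |VL| = 24.50 ✗.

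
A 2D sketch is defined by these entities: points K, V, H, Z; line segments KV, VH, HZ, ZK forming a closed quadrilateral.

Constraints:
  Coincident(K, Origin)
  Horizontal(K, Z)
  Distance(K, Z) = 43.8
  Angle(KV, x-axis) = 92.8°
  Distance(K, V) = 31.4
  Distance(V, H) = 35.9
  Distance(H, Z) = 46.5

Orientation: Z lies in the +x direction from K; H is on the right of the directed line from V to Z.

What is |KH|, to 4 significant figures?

5.160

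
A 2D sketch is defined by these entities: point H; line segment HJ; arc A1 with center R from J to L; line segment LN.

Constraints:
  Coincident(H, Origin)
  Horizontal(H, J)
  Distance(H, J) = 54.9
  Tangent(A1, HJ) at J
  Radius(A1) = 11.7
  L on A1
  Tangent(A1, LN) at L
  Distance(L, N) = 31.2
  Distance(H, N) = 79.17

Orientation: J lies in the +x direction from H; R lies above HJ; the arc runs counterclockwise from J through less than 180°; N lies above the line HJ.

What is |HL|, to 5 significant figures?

67.625

H is at the origin; HJ is horizontal with |HJ| = 54.9 and J on the +x side, so J = (54.900, 0.0000). Since A1 is tangent to HJ there, RJ ⟂ HJ, so R = J + (0, 11.7) = (54.900, 11.700). Since RL ⟂ LN (tangency), |RN| = √(11.7² + 31.2²) = 33.322 regardless of where L sits on A1. So N lies on both circle(H, 79.17) and circle(R, 33.322); the above-HJ intersection is N = (66.520, 42.930). L is the foot of the tangent from N: L = (66.600, 11.730).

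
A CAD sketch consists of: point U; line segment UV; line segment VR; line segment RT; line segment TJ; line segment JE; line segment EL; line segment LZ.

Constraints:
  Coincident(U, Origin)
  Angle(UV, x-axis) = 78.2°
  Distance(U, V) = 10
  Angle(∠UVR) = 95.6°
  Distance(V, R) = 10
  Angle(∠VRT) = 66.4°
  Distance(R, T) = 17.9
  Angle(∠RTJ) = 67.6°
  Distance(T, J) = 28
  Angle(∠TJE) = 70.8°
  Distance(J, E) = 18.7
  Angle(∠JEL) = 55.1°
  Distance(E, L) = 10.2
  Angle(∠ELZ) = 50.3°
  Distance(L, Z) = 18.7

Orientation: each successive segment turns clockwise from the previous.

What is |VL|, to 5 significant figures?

2.1019

U is at the origin; UV runs at 78.2° with length 10.0, so V = (2.0450, 9.7887). ∠UVR = 95.6° gives VR at -6.2000° from the x-axis; with |VR| = 10.0, R = (11.986, 8.7087). ∠VRT = 66.4° gives RT at -119.80° from the x-axis; with |RT| = 17.9, T = (3.0906, -6.8243). ∠RTJ = 67.6° gives TJ at 127.80° from the x-axis; with |TJ| = 28.0, J = (-14.071, 15.300). ∠TJE = 70.8° gives JE at 18.600° from the x-axis; with |JE| = 18.7, E = (3.6525, 21.265). ∠JEL = 55.1° gives EL at -106.30° from the x-axis; with |EL| = 10.2, L = (0.78971, 11.475). Then |VL| = |L − V| = 2.1019.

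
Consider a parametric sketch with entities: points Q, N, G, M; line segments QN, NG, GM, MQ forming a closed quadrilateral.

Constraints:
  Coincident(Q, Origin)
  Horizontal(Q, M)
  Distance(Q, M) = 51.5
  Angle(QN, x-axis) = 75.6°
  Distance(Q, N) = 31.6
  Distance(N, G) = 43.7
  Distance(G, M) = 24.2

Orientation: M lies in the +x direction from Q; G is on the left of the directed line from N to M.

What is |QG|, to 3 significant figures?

56.5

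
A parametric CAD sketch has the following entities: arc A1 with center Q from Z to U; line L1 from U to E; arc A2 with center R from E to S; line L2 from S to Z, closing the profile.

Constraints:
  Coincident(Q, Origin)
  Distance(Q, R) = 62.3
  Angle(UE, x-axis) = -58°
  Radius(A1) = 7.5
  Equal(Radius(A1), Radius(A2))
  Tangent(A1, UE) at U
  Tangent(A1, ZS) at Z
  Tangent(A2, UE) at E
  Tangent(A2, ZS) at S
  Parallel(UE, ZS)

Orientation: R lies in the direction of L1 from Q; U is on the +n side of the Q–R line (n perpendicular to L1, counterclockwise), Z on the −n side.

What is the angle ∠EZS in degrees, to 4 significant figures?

13.54°

Tangency of A1 to both parallel lines with radius 7.5 puts U and Z at Q ± 7.5·n: U = (6.360, 3.974), Z = (-6.360, -3.974). Equal radii place E and S the same way about R: E = R + 7.5·n = (39.37, -48.86), S = R − 7.5·n = (26.65, -56.81). Then cos ∠EZS = ZE·ZS / (|ZE||ZS|), giving 13.54°.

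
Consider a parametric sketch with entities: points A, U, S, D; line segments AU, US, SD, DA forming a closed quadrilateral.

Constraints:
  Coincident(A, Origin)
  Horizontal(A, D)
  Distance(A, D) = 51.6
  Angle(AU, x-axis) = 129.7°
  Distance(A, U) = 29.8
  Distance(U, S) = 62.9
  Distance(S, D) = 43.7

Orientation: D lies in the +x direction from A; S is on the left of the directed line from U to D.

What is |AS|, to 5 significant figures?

58.796

A is at the origin; A and D share the same y with |AD| = 51.6 and D in +x, so D = (51.6, 0). AU runs at 129.7° with |AU| = 29.8, so U = (-19.035, 22.928). S is determined by |US| = 62.9 and |SD| = 43.7 together: it lies at the intersection of circle(U, 62.9) and circle(D, 43.7). With |UD| = 74.263, the foot of the radical line on UD is 50.912 from U and the perpendicular offset is √(62.9² − 50.912²) = 36.938. Taking the left-of-UD solution: S = (40.793, 42.343).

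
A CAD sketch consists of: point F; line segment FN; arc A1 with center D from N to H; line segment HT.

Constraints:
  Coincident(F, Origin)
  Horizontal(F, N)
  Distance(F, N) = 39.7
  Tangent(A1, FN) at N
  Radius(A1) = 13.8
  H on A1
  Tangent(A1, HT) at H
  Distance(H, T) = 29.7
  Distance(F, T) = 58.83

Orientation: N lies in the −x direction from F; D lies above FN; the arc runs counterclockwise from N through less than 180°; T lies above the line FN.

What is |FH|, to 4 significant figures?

32.29

Checks: F.y = 0.00, N.y = 0.00 ✓; ∠(DN, NF) = 90.00° ✓; |DH| = 13.80 ✓; ∠(DH, HT) = 90.00° ✓; |HT| = 29.70 ✓; |FT| = 58.83 ✓.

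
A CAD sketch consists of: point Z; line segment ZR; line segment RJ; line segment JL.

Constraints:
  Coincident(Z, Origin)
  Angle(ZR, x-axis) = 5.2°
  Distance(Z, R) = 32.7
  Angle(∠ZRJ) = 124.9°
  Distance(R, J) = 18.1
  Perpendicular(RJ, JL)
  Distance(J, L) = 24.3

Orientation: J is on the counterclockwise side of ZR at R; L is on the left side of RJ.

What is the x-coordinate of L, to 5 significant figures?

20.425

Z is at the origin; ZR runs at 5.2° with length 32.7, so R = 32.7·(cos 5.2°, sin 5.2°) = (32.565, 2.9637). ∠ZRJ = 124.9°, so RJ runs at 5.2° + (180° − 124.9°) = 60.300° from the x-axis; with |RJ| = 18.1, J = R + 18.1·(cos 60.300°, sin 60.300°) = (41.533, 18.686). The perpendicularity gives JL at right angles to RJ; with |JL| = 24.3 on the left of RJ, L = J + 24.3·(-0.86863, 0.49546) = (20.425, 30.726). So L.x = 20.425.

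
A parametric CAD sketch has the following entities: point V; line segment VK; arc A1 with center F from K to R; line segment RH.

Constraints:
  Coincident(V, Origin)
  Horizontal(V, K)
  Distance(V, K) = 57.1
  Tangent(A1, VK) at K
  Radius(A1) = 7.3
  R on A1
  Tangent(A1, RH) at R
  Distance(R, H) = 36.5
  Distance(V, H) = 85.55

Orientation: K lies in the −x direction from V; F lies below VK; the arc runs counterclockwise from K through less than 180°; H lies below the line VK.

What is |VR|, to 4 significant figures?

64.19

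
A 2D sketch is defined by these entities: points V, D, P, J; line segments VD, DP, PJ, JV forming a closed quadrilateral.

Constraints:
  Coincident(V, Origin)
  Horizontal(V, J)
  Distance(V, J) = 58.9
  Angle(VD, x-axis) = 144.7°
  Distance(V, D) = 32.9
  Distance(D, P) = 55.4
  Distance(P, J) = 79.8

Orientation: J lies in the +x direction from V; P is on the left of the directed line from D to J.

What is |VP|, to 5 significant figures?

62.334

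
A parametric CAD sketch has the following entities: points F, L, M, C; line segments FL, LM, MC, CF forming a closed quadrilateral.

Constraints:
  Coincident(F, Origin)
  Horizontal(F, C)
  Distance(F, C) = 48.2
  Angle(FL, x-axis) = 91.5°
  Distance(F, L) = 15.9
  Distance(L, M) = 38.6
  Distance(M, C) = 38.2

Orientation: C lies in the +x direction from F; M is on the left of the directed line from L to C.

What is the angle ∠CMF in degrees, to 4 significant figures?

66.64°

Checks: |LM| = 38.60 ✓; |MC| = 38.20 ✓.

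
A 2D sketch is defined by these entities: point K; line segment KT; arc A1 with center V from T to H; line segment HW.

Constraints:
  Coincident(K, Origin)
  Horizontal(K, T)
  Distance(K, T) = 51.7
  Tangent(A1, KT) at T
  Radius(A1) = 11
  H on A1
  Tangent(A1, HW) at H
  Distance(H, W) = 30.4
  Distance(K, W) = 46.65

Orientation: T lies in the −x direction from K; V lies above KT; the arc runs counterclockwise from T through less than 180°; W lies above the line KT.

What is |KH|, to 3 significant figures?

42.0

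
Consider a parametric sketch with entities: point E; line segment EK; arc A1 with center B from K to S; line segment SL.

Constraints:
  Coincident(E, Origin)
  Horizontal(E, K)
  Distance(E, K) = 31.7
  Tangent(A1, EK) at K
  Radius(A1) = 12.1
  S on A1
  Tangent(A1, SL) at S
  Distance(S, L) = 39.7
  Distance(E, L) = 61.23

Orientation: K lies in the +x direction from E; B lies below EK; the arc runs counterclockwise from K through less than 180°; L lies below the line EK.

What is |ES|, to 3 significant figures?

25.0

Checks: |BS| = 12.10 ✓; ∠(BS, SL) = 90.00° ✓; |SL| = 39.70 ✓; |EL| = 61.23 ✓.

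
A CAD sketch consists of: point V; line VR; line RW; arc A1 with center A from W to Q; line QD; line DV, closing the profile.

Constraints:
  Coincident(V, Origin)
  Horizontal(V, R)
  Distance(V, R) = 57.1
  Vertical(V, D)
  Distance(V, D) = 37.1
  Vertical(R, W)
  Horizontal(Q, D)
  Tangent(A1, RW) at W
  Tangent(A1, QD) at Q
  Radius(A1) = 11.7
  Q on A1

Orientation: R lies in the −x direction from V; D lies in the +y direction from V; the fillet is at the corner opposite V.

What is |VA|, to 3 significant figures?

52.0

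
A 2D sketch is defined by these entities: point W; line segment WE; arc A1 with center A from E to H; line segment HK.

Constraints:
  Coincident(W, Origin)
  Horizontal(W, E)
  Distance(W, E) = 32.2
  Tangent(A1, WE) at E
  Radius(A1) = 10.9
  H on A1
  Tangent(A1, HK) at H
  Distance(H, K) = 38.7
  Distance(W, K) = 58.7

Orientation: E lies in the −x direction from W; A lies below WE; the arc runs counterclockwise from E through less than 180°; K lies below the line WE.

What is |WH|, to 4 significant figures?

44.89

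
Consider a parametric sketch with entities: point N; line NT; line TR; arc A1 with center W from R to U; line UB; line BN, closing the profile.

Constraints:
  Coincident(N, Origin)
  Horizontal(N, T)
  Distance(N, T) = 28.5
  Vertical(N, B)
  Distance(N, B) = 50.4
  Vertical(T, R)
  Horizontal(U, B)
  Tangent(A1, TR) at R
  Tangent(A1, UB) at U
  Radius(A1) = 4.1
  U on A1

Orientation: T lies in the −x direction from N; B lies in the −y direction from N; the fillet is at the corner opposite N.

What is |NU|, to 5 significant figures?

55.996

N is at the origin; N and T share the same y with |NT| = 28.5 and T on the −x side, so T = (-28.500, 0.0000). N and B share the same x with |NB| = 50.4 and B on the −y side, so B = (0.0000, -50.400). The virtual corner opposite N is at (-28.500, -50.400). Since A1 is tangent to TR there, WR ⟂ TR and A1 meets UB tangentially, so WU is at right angles to UB, with radius 4.1, so the center W sits 4.1 in from both sides at W = (-24.400, -46.300). That places the tangent points at R = (-28.500, -46.300) on TR and U = (-24.400, -50.400) on UB. Then |NU| = |U − N| = 55.996.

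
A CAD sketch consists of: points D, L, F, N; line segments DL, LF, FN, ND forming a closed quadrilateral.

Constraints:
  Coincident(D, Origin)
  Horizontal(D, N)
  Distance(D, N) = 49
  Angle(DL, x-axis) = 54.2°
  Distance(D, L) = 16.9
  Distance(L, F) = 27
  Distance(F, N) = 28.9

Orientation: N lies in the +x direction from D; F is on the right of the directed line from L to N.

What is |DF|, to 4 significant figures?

24.37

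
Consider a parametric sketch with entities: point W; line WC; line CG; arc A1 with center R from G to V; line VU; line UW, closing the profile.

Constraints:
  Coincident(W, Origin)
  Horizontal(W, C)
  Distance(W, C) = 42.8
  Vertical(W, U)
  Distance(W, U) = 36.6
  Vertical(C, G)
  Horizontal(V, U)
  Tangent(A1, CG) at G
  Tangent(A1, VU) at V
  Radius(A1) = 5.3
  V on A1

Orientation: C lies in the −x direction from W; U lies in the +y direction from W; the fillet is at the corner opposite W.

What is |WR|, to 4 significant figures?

48.85

W is at the origin; WC is horizontal with |WC| = 42.8 and C on the −x side, so C = (-42.80, 0.000). WU is vertical with |WU| = 36.6 and U on the +y side, so U = (0.000, 36.60). The virtual corner opposite W is at (-42.80, 36.60). Since A1 is tangent to CG there, RG ⟂ CG and A1 meets VU tangentially, so RV is at right angles to VU, with radius 5.3, so the center R sits 5.3 in from both sides at R = (-37.50, 31.30). Then |WR| = |R − W| = 48.85.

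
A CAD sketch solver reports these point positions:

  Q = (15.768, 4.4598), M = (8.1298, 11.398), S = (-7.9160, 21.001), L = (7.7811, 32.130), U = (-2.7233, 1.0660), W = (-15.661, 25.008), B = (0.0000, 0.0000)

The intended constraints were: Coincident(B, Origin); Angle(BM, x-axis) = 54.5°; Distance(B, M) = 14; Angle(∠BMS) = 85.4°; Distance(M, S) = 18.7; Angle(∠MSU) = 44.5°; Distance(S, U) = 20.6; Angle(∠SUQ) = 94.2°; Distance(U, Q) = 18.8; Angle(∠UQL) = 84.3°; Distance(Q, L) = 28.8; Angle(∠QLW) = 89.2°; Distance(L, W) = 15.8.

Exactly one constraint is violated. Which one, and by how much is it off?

Distance(L, W) = 15.8 — off by 8.70.

B = (0.00, 0.00) ✓; BM at 54.50° ✓; |BM| = 14.00 ✓; ∠BMS = 85.40° ✓; |MS| = 18.70 ✓; ∠MSU = 44.50° ✓; |SU| = 20.60 ✓; ∠SUQ = 94.20° ✓; |UQ| = 18.80 ✓; ∠UQL = 84.30° ✓; |QL| = 28.80 ✓; ∠QLW = 89.20° ✓; |LW| = 24.50 ✗.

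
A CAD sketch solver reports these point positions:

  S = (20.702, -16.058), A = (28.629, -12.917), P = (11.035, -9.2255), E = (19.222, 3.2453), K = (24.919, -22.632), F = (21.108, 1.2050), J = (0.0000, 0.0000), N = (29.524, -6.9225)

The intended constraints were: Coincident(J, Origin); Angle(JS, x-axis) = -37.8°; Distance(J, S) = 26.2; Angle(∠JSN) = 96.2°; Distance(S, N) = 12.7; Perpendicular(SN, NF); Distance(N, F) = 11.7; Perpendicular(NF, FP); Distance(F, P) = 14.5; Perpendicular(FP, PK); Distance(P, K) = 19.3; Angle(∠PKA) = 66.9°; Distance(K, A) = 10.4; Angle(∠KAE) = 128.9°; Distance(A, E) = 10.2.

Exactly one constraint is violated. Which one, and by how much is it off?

Distance(A, E) = 10.2 — off by 8.50.

J = (0.00, 0.00) ✓; JS at -37.80° ✓; |JS| = 26.20 ✓; ∠JSN = 96.20° ✓; |SN| = 12.70 ✓; ∠(SN, NF) = 90.00° ✓; |NF| = 11.70 ✓; ∠(NF, FP) = 90.00° ✓; |FP| = 14.50 ✓; ∠(FP, PK) = 90.00° ✓; |PK| = 19.30 ✓; ∠PKA = 66.90° ✓; |KA| = 10.40 ✓; ∠KAE = 128.9° ✓; |AE| = 18.70 ✗.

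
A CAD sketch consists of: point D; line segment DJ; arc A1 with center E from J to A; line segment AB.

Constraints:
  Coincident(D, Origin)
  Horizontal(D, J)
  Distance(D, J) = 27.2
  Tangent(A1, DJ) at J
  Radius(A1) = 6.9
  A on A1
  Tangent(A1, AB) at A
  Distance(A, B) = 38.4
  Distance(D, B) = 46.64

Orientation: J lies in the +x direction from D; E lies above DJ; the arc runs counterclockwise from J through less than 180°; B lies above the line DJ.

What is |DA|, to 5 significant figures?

34.804

Checks: ∠(EJ, JD) = 90.00° ✓; |EJ| = 6.900 ✓; |EA| = 6.900 ✓; ∠(EA, AB) = 90.00° ✓; |AB| = 38.40 ✓; |DB| = 46.64 ✓.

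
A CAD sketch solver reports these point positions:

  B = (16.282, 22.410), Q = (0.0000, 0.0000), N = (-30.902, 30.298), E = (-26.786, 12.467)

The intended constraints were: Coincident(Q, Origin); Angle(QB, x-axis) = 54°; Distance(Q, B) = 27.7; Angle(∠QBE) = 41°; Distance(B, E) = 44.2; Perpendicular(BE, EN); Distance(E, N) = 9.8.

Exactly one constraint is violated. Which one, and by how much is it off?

Distance(E, N) = 9.8 — off by 8.50.

Q = (0.00, 0.00) ✓; QB at 54.00° ✓; |QB| = 27.70 ✓; ∠QBE = 41.00° ✓; |BE| = 44.20 ✓; ∠(BE, EN) = 90.00° ✓; |EN| = 18.30 ✗.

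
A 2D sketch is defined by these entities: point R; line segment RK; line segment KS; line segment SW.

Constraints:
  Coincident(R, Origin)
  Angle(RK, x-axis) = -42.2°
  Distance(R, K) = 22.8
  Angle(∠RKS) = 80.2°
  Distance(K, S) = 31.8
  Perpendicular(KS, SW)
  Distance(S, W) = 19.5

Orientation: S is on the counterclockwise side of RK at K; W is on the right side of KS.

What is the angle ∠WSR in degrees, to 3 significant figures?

129°

R is at the origin; RK runs at -42.2° with length 22.8, so K = 22.8·(cos -42.2°, sin -42.2°) = (16.9, -15.3). ∠RKS = 80.2°, so KS runs at -42.2° + (180° − 80.2°) = 57.6° from the x-axis; with |KS| = 31.8, S = K + 31.8·(cos 57.6°, sin 57.6°) = (33.9, 11.5). KS ⟂ SW; with |SW| = 19.5 on the right of KS, W = S + 19.5·(0.844, -0.536) = (50.4, 1.09). Then cos ∠WSR = SW·SR / (|SW||SR|), giving 129°.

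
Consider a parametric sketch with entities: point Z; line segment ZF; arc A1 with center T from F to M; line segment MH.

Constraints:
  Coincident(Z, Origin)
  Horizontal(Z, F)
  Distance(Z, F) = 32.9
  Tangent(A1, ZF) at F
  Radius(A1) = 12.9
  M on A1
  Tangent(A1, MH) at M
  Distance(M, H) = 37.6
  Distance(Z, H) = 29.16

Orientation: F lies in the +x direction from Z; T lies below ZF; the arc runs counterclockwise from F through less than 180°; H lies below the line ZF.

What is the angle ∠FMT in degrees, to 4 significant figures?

68.62°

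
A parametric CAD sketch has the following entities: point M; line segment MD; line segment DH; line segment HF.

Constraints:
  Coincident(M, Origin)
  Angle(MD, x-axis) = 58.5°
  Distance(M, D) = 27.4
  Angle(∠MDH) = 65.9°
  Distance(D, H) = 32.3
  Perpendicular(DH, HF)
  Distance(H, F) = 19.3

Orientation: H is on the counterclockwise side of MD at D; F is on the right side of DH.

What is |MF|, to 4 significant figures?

49.08

M is at the origin; MD runs at 58.5° with length 27.4, so D = 27.4·(cos 58.5°, sin 58.5°) = (14.32, 23.36). ∠MDH = 65.9°, so DH runs at 58.5° + (180° − 65.9°) = 172.6° from the x-axis; with |DH| = 32.3, H = D + 32.3·(cos 172.6°, sin 172.6°) = (-17.71, 27.52). The perpendicularity gives HF at right angles to DH; with |HF| = 19.3 on the right of DH, F = H + 19.3·(0.1288, 0.9917) = (-15.23, 46.66). Then |MF| = |F − M| = 49.08.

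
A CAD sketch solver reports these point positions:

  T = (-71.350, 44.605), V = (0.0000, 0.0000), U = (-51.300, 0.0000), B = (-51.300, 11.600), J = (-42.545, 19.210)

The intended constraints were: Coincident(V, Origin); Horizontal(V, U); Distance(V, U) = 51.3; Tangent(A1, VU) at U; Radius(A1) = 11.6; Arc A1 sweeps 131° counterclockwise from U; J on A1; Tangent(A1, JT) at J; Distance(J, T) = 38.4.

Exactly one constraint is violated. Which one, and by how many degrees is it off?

Tangent(A1, JT) at J — off by 7.60°.

V = (0.00, 0.00) ✓; V.y = 0.00, U.y = 0.00 ✓; |VU| = 51.30 ✓; ∠(BU, UV) = 90.00° ✓; |BU| = 11.60 ✓; bearing(B→J) − bearing(B→U) = 131.0° ✓; |BJ| = 11.60 ✓; ∠(BJ, JT) = 82.40° ✗; |JT| = 38.40 ✓.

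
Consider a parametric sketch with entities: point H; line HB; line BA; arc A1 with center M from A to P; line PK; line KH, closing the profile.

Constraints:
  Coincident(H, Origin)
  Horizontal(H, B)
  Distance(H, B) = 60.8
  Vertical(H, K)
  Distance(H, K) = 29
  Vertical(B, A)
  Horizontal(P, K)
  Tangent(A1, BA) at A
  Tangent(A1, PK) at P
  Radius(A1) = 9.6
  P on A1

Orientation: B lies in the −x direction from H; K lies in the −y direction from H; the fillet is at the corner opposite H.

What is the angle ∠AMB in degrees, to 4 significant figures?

63.67°

H is at the origin; H and B share the same y with |HB| = 60.8 and B on the −x side, so B = (-60.80, 0.000). H and K share the same x with |HK| = 29.0 and K on the −y side, so K = (0.000, -29.00). The virtual corner opposite H is at (-60.80, -29.00). A1 meets BA tangentially, so MA is at right angles to BA and since A1 is tangent to PK there, MP ⟂ PK, with radius 9.6, so the center M sits 9.6 in from both sides at M = (-51.20, -19.40). That places the tangent points at A = (-60.80, -19.40) on BA and P = (-51.20, -29.00) on PK. Then cos ∠AMB = MA·MB / (|MA||MB|), giving 63.67°.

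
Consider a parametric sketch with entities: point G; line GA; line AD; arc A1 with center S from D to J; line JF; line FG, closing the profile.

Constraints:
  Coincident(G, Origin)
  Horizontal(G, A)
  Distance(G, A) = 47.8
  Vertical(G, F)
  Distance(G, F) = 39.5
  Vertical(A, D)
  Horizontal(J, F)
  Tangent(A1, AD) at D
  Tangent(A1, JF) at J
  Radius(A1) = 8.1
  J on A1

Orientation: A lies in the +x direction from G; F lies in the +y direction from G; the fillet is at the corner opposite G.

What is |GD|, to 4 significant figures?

57.19

G is at the origin; G and A share the same y with |GA| = 47.8 and A on the +x side, so A = (47.80, 0.000). G and F share the same x with |GF| = 39.5 and F on the +y side, so F = (0.000, 39.50). The virtual corner opposite G is at (47.80, 39.50). Since A1 is tangent to AD there, SD ⟂ AD and since A1 is tangent to JF there, SJ ⟂ JF, with radius 8.1, so the center S sits 8.1 in from both sides at S = (39.70, 31.40). That places the tangent points at D = (47.80, 31.40) on AD and J = (39.70, 39.50) on JF. Then |GD| = |D − G| = 57.19.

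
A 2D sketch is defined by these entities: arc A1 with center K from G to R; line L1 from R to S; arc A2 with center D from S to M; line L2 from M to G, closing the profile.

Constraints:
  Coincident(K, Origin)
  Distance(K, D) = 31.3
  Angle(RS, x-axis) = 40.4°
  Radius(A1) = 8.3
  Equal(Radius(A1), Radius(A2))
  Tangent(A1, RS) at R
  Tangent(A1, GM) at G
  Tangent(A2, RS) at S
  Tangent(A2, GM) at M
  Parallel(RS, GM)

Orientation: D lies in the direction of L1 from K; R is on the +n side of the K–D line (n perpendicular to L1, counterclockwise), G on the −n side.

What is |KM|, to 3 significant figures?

32.4

Tangency of A1 to both parallel lines with radius 8.3 puts R and G at K ± 8.3·n: R = (-5.38, 6.32), G = (5.38, -6.32). Equal radii place S and M the same way about D: S = D + 8.3·n = (18.5, 26.6), M = D − 8.3·n = (29.2, 14.0). Then |KM| = |M − K| = 32.4.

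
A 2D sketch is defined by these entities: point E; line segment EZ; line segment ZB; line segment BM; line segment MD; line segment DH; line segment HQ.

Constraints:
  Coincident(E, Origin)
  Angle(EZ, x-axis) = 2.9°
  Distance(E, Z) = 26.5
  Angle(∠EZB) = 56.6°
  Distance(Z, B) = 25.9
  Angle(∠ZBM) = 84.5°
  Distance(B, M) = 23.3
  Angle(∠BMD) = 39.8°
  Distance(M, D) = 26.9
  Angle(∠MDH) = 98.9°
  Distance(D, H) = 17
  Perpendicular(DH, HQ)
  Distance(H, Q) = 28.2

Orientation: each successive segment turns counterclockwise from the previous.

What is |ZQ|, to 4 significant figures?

41.40

E is at the origin; EZ runs at 2.9° with length 26.5, so Z = (26.47, 1.341). ∠EZB = 56.6° gives ZB at 126.3° from the x-axis; with |ZB| = 25.9, B = (11.13, 22.21). ∠ZBM = 84.5° gives BM at -138.2° from the x-axis; with |BM| = 23.3, M = (-6.237, 6.684). ∠BMD = 39.8° gives MD at 2.000° from the x-axis; with |MD| = 26.9, D = (20.65, 7.623). ∠MDH = 98.9° gives DH at 83.10° from the x-axis; with |DH| = 17.0, H = (22.69, 24.50). The perpendicularity gives HQ at right angles to DH, so HQ runs at 173.1°; with |HQ| = 28.2, Q = (-5.306, 27.89). Then |ZQ| = |Q − Z| = 41.40.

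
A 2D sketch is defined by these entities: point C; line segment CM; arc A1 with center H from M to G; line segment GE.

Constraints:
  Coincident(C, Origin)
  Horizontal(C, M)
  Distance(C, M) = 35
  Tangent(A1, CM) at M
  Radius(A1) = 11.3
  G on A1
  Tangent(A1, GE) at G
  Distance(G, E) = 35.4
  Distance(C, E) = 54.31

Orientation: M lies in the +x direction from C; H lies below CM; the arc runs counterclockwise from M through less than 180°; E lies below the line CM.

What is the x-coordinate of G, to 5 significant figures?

23.732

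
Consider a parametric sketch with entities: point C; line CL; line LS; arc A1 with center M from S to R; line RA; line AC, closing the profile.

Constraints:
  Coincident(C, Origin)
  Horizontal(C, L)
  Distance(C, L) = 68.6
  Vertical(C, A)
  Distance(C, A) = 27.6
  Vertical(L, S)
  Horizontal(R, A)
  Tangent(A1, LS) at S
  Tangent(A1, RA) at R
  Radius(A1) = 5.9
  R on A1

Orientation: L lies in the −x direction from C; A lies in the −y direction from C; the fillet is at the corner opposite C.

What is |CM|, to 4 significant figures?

66.35

C and A share the same x with |CA| = 27.6 and A on the −y side, so A = (0.000, -27.60). The virtual corner opposite C is at (-68.60, -27.60). Since A1 is tangent to LS there, MS ⟂ LS and tangency of A1 to RA means the radius MR is perpendicular to RA, with radius 5.9, so the center M sits 5.9 in from both sides at M = (-62.70, -21.70). Then |CM| = |M − C| = 66.35.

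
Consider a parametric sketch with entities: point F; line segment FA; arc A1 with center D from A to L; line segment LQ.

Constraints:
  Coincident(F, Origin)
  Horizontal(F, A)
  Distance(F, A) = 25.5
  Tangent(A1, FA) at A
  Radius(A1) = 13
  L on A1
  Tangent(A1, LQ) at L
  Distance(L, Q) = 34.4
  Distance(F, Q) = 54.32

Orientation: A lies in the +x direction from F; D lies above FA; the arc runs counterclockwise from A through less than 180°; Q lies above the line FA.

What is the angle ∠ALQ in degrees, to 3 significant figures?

122°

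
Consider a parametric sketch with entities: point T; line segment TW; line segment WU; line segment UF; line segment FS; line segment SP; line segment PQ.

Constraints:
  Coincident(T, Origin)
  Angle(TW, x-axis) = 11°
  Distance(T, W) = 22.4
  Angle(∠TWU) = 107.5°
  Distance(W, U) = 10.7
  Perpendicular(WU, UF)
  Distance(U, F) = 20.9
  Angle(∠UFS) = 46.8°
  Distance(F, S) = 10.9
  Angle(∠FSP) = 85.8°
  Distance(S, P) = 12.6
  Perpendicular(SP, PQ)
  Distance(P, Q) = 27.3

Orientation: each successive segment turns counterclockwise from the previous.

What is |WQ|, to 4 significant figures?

39.45

T is at the origin; TW runs at 11.0° with length 22.4, so W = (21.99, 4.274). ∠TWU = 107.5° gives WU at 83.50° from the x-axis; with |WU| = 10.7, U = (23.20, 14.91). WU is perpendicular to UF, so UF runs at 173.5°; with |UF| = 20.9, F = (2.434, 17.27). ∠UFS = 46.8° gives FS at -53.30° from the x-axis; with |FS| = 10.9, S = (8.948, 8.532). ∠FSP = 85.8° gives SP at 40.90° from the x-axis; with |SP| = 12.6, P = (18.47, 16.78). SP is perpendicular to PQ, so PQ runs at 130.9°; with |PQ| = 27.3, Q = (0.5975, 37.42). Then |WQ| = |Q − W| = 39.45.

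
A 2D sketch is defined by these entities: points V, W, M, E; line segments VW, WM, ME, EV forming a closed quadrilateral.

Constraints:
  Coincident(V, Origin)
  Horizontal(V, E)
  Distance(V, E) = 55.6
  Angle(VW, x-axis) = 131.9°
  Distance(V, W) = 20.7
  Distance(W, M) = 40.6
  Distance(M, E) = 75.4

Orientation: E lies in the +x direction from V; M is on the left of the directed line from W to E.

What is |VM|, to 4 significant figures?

52.90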